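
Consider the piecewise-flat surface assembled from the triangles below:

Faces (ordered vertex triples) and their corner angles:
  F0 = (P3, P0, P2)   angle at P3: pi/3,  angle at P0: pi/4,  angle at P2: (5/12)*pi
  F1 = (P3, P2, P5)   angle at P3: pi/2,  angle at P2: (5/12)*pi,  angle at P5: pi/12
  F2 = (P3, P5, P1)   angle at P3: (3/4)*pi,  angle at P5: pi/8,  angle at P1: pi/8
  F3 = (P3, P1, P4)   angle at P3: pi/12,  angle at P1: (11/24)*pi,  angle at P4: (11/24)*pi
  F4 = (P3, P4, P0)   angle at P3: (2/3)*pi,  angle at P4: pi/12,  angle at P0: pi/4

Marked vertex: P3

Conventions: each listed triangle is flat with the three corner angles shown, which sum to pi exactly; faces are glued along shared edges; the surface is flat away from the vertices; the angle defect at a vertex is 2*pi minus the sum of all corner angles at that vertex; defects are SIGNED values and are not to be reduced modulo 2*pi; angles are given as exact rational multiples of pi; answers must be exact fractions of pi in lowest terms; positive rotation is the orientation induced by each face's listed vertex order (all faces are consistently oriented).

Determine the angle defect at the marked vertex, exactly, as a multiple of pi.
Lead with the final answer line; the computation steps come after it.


Answer: defect(P3) = -pi/3

Sum of corner angles at P3: (7/3)*pi
defect = 2*pi - (7/3)*pi


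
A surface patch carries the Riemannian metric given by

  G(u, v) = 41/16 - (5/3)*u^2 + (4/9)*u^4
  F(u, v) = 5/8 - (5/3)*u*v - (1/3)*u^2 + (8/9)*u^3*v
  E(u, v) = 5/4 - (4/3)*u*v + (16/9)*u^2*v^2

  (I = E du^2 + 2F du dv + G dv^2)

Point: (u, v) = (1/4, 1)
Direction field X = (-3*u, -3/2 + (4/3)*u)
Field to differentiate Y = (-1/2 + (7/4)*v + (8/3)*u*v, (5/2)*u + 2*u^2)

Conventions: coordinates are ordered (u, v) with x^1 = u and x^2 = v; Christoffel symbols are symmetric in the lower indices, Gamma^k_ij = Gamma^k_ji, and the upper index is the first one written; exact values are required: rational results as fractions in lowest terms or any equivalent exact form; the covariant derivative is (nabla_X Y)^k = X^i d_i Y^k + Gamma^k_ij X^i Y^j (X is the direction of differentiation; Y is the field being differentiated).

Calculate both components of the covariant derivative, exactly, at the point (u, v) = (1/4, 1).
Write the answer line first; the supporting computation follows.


Answer: (nabla_X Y)^u = -159185/34392, (nabla_X Y)^v = -128041/103176

E = 37/36, F = 29/144, G = 1417/576 at the point
E_u = -4/9, E_v = -1/9, F_u = -5/3, F_v = -29/72, G_u = -29/36, G_v = 0
EG - F^2 = 1433/576;  g^inv = (576/1433) * [[1417/576, -29/144], [-29/144, 37/36]]
first-kind symbols [ij,l] = (1/2)(d_i g_jl + d_j g_il - d_l g_ij): [uu,u] = E_u/2 = -2/9, [uu,v] = F_u - E_v/2 = -29/18, [uv,u] = E_v/2 = -1/18, [uv,v] = G_u/2 = -29/72, [vv,u] = F_v - G_u/2 = 0, [vv,v] = G_v/2 = 0
Gamma^u_ij = (G*[ij,u] - F*[ij,v])/(EG - F^2), Gamma^v_ij = (E*[ij,v] - F*[ij,u])/(EG - F^2)
Gamma_uuu = -128/1433, Gamma_uuv = -32/1433, Gamma_uvv = 0, Gamma_vuu = -928/1433, Gamma_vuv = -232/1433, Gamma_vvv = 0
X = (-3/4, -7/6), Y = (23/12, 3/4) at the point


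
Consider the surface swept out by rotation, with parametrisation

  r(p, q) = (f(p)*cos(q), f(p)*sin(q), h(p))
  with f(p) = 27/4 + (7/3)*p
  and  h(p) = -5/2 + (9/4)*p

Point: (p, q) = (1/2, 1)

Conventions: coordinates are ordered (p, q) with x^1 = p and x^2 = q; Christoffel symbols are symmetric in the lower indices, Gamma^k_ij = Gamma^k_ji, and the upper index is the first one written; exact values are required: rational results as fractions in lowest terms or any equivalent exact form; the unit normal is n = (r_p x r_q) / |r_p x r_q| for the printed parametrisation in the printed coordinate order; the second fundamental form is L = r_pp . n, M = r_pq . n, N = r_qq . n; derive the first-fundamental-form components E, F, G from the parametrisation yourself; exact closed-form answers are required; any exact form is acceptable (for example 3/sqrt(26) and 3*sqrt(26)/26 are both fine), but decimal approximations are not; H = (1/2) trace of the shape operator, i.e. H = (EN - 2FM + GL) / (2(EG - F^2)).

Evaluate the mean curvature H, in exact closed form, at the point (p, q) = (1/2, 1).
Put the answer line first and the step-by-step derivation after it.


Answer: H = 162*sqrt(1513)/143735

f = 95/12, f' = 7/3, f'' = 0, h' = 9/4, h'' = 0
E = 1513/144, F = 0, G = 9025/144; answer radicand W^2 = 1513/144
unnormalised second-form numerators: l = 0, m = 0, n = 285/16; L = l/sqrt(1513/144), and similarly M = m/sqrt(W^2), N = n/sqrt(W^2)
H = (E*n - 2*F*m + G*l) / (2*(EG - F^2)*sqrt(W^2)); E*n - 2*F*m + G*l = 143735/768, EG - F^2 = 13654825/20736, so H = (27/190)/sqrt(1513/144)


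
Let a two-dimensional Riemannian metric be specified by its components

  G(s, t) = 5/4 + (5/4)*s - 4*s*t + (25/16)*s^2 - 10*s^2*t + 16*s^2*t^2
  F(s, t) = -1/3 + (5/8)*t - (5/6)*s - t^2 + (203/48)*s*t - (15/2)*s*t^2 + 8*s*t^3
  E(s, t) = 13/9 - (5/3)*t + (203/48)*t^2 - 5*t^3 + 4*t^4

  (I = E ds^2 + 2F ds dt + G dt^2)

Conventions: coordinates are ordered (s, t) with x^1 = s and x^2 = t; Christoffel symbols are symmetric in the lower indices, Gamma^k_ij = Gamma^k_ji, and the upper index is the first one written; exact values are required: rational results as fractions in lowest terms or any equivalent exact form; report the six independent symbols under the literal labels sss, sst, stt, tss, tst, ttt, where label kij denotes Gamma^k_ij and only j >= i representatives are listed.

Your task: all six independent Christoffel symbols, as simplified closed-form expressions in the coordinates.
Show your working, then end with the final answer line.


E = 13/9 - (5/3)*t + (203/48)*t^2 - 5*t^3 + 4*t^4; F = -1/3 + (5/8)*t - (5/6)*s - t^2 + (203/48)*s*t - (15/2)*s*t^2 + 8*s*t^3; G = 5/4 + (5/4)*s - 4*s*t + (25/16)*s^2 - 10*s^2*t + 16*s^2*t^2
Gamma^k_ij = (1/2) g^{kl} (d_i g_jl + d_j g_il - d_l g_ij), with g^inv = (1/(EG-F^2)) [[G, -F], [-F, E]]
first partials: E_s = 0, E_t = -5/3 + (203/24)*t - 15*t^2 + 16*t^3, F_s = -5/6 + (203/48)*t - (15/2)*t^2 + 8*t^3, F_t = 5/8 - 2*t + (203/48)*s - 15*s*t + 24*s*t^2, G_s = 5/4 - 4*t + (25/8)*s - 20*s*t + 32*s*t^2, G_t = -4*s - 10*s^2 + 32*s^2*t
D = EG - F^2 = 61/36 - (5/3)*t + (5/4)*s + (203/48)*t^2 - 4*s*t + (25/16)*s^2 - 5*t^3 - 10*s^2*t + 4*t^4 + 16*s^2*t^2
expanded: Gamma^s_ss = (G E_s - 2F F_s + F E_t)/(2D), Gamma^s_st = (G E_t - F G_s)/(2D), Gamma^s_tt = (2G F_t - G G_s - F G_t)/(2D), Gamma^t_ss = (2E F_s - E E_t - F E_s)/(2D), Gamma^t_st = (E G_s - F E_t)/(2D), Gamma^t_tt = (E G_t - 2F F_t + F G_s)/(2D); substitute and cancel common factors

Answer: Gamma_sss = 0, Gamma_sst = (1152*t^3 - 1080*t^2 + 609*t - 120)/(2304*s^2*t^2 - 1440*s^2*t + 225*s^2 - 576*s*t + 180*s + 576*t^4 - 720*t^3 + 609*t^2 - 240*t + 244), Gamma_stt = (1152*s*t^2 - 720*s*t + 384*s)/(2304*s^2*t^2 - 1440*s^2*t + 225*s^2 - 576*s*t + 180*s + 576*t^4 - 720*t^3 + 609*t^2 - 240*t + 244), Gamma_tss = 0, Gamma_tst = (2304*s*t^2 - 1440*s*t + 225*s - 288*t + 90)/(2304*s^2*t^2 - 1440*s^2*t + 225*s^2 - 576*s*t + 180*s + 576*t^4 - 720*t^3 + 609*t^2 - 240*t + 244), Gamma_ttt = (2304*s^2*t - 720*s^2 - 288*s)/(2304*s^2*t^2 - 1440*s^2*t + 225*s^2 - 576*s*t + 180*s + 576*t^4 - 720*t^3 + 609*t^2 - 240*t + 244)


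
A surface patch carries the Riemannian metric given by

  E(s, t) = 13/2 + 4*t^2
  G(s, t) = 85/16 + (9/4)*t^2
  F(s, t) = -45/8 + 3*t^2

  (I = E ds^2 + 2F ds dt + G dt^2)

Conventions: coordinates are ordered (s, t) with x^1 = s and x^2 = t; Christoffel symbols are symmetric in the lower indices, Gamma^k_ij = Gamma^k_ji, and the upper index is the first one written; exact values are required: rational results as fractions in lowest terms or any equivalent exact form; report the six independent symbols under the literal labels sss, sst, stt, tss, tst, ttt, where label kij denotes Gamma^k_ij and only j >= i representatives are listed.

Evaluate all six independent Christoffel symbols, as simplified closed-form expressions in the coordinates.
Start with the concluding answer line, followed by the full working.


Answer: Gamma_sss = (768*t^3 - 1440*t)/(4456*t^2 + 185), Gamma_sst = (576*t^3 + 1360*t)/(4456*t^2 + 185), Gamma_stt = (432*t^3 + 2850*t)/(4456*t^2 + 185), Gamma_tss = (-1024*t^3 - 1664*t)/(4456*t^2 + 185), Gamma_tst = (-768*t^3 + 1440*t)/(4456*t^2 + 185), Gamma_ttt = (-576*t^3 + 3096*t)/(4456*t^2 + 185)

E = 13/2 + 4*t^2; F = -45/8 + 3*t^2; G = 85/16 + (9/4)*t^2
Gamma^k_ij = (1/2) g^{kl} (d_i g_jl + d_j g_il - d_l g_ij), with g^inv = (1/(EG-F^2)) [[G, -F], [-F, E]]
first partials: E_s = 0, E_t = 8*t, F_s = 0, F_t = 6*t, G_s = 0, G_t = (9/2)*t
D = EG - F^2 = 185/64 + (557/8)*t^2
expanded: Gamma^s_ss = (G E_s - 2F F_s + F E_t)/(2D), Gamma^s_st = (G E_t - F G_s)/(2D), Gamma^s_tt = (2G F_t - G G_s - F G_t)/(2D), Gamma^t_ss = (2E F_s - E E_t - F E_s)/(2D), Gamma^t_st = (E G_s - F E_t)/(2D), Gamma^t_tt = (E G_t - 2F F_t + F G_s)/(2D); substitute and cancel common factors


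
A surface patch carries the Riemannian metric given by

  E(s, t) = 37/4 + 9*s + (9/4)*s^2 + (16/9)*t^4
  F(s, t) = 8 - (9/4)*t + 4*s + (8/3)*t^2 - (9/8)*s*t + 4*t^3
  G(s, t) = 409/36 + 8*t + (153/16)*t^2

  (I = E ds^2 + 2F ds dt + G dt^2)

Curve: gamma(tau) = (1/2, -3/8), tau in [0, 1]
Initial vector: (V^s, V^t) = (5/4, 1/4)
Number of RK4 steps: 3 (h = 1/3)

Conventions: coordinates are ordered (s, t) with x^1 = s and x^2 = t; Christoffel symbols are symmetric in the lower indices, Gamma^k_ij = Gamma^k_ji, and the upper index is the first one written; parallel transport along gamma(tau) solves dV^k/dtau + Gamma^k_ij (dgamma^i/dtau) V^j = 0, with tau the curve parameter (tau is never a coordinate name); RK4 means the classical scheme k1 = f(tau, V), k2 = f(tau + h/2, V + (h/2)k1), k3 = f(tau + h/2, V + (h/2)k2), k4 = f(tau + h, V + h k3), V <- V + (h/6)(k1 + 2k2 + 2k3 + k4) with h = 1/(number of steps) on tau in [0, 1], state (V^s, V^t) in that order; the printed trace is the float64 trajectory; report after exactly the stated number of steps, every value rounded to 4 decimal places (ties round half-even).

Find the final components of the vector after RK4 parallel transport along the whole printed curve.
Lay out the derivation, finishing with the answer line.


gamma'(tau) = (0, 0); f(tau, V)^k = -Gamma^k_ij(gamma(tau)) gamma'^i(tau) V^j; h = 1/3; intermediate values shown to 6 dp
curve data and Christoffel symbols at the stage parameters:
  tau = 0.000000: gamma = (0.500000, -0.375000), gamma' = (0.000000, 0.000000); Gamma_sss = 0.215287, Gamma_sst = -0.135853, Gamma_stt = -2.610993, Gamma_tss = 0.226063, Gamma_tst = 0.157030, Gamma_ttt = 3.060647
  tau = 0.166667: gamma = (0.500000, -0.375000), gamma' = (0.000000, 0.000000); Gamma_sss = 0.215287, Gamma_sst = -0.135853, Gamma_stt = -2.610993, Gamma_tss = 0.226063, Gamma_tst = 0.157030, Gamma_ttt = 3.060647
  tau = 0.333333: gamma = (0.500000, -0.375000), gamma' = (0.000000, 0.000000); Gamma_sss = 0.215287, Gamma_sst = -0.135853, Gamma_stt = -2.610993, Gamma_tss = 0.226063, Gamma_tst = 0.157030, Gamma_ttt = 3.060647
  tau = 0.500000: gamma = (0.500000, -0.375000), gamma' = (0.000000, 0.000000); Gamma_sss = 0.215287, Gamma_sst = -0.135853, Gamma_stt = -2.610993, Gamma_tss = 0.226063, Gamma_tst = 0.157030, Gamma_ttt = 3.060647
  tau = 0.666667: gamma = (0.500000, -0.375000), gamma' = (0.000000, 0.000000); Gamma_sss = 0.215287, Gamma_sst = -0.135853, Gamma_stt = -2.610993, Gamma_tss = 0.226063, Gamma_tst = 0.157030, Gamma_ttt = 3.060647
  tau = 0.833333: gamma = (0.500000, -0.375000), gamma' = (0.000000, 0.000000); Gamma_sss = 0.215287, Gamma_sst = -0.135853, Gamma_stt = -2.610993, Gamma_tss = 0.226063, Gamma_tst = 0.157030, Gamma_ttt = 3.060647
  tau = 1.000000: gamma = (0.500000, -0.375000), gamma' = (0.000000, 0.000000); Gamma_sss = 0.215287, Gamma_sst = -0.135853, Gamma_stt = -2.610993, Gamma_tss = 0.226063, Gamma_tst = 0.157030, Gamma_ttt = 3.060647
step 0: V^s = 1.2500, V^t = 0.2500
step 1: k1 = (0.000000, 0.000000), k2 = (0.000000, 0.000000), k3 = (0.000000, 0.000000), k4 = (0.000000, 0.000000); V <- V + (h/6)(k1 + 2k2 + 2k3 + k4): V^s = 1.2500, V^t = 0.2500
step 2: k1 = (0.000000, 0.000000), k2 = (0.000000, 0.000000), k3 = (0.000000, 0.000000), k4 = (0.000000, 0.000000); V <- V + (h/6)(k1 + 2k2 + 2k3 + k4): V^s = 1.2500, V^t = 0.2500
step 3: k1 = (0.000000, 0.000000), k2 = (0.000000, 0.000000), k3 = (0.000000, 0.000000), k4 = (0.000000, 0.000000); V <- V + (h/6)(k1 + 2k2 + 2k3 + k4): V^s = 1.2500, V^t = 0.2500

Answer: V^s = 1.2500, V^t = 0.2500


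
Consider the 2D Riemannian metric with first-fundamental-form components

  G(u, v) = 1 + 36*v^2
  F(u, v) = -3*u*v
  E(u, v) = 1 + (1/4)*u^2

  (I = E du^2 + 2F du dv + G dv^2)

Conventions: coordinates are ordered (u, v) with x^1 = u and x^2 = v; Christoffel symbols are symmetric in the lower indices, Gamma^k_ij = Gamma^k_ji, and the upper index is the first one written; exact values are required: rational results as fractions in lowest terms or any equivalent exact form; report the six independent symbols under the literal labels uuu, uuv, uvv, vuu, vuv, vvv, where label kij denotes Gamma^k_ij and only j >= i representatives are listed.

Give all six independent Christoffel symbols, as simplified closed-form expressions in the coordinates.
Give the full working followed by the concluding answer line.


E = 1 + (1/4)*u^2; F = -3*u*v; G = 1 + 36*v^2
Gamma^k_ij = (1/2) g^{kl} (d_i g_jl + d_j g_il - d_l g_ij), with g^inv = (1/(EG-F^2)) [[G, -F], [-F, E]]
first partials: E_u = (1/2)*u, E_v = 0, F_u = -3*v, F_v = -3*u, G_u = 0, G_v = 72*v
D = EG - F^2 = 1 + 36*v^2 + (1/4)*u^2
expanded: Gamma^u_uu = (G E_u - 2F F_u + F E_v)/(2D), Gamma^u_uv = (G E_v - F G_u)/(2D), Gamma^u_vv = (2G F_v - G G_u - F G_v)/(2D), Gamma^v_uu = (2E F_u - E E_v - F E_u)/(2D), Gamma^v_uv = (E G_u - F E_v)/(2D), Gamma^v_vv = (E G_v - 2F F_v + F G_u)/(2D); substitute and cancel common factors

Answer: Gamma_uuu = u/(u^2 + 144*v^2 + 4), Gamma_uuv = 0, Gamma_uvv = -12*u/(u^2 + 144*v^2 + 4), Gamma_vuu = -12*v/(u^2 + 144*v^2 + 4), Gamma_vuv = 0, Gamma_vvv = 144*v/(u^2 + 144*v^2 + 4)


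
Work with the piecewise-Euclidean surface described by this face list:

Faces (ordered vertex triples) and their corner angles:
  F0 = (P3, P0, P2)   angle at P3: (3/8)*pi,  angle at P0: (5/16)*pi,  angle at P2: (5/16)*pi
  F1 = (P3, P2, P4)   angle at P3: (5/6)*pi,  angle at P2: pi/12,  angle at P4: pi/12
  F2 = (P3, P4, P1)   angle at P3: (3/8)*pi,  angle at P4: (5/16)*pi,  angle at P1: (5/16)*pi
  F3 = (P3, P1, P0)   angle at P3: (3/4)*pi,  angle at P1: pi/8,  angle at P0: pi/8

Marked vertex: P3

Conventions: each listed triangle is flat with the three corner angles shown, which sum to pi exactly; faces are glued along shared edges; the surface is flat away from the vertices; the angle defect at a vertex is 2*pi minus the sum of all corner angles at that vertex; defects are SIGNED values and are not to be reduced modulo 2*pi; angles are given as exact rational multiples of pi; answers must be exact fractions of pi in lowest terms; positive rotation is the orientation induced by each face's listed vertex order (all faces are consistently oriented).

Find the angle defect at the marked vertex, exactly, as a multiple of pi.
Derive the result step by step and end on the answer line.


Sum of corner angles at P3: (7/3)*pi
defect = 2*pi - (7/3)*pi

Answer: defect(P3) = -pi/3


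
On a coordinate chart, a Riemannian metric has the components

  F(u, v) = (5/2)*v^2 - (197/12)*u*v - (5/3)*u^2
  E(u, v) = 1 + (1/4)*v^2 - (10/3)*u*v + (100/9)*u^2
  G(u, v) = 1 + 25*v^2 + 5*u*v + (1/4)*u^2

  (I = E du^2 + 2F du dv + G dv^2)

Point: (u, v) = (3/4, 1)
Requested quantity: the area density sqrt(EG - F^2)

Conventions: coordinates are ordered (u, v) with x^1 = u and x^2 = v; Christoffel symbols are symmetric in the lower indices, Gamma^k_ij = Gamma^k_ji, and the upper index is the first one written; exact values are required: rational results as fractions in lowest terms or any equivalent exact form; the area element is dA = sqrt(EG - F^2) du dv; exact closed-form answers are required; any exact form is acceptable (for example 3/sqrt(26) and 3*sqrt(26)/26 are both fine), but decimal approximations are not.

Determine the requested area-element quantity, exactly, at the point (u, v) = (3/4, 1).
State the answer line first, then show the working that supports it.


Answer: sqrt(EG - F^2) = 3*sqrt(241)/8

E = 5, F = -43/4, G = 1913/64; EG - F^2 = 2169/64


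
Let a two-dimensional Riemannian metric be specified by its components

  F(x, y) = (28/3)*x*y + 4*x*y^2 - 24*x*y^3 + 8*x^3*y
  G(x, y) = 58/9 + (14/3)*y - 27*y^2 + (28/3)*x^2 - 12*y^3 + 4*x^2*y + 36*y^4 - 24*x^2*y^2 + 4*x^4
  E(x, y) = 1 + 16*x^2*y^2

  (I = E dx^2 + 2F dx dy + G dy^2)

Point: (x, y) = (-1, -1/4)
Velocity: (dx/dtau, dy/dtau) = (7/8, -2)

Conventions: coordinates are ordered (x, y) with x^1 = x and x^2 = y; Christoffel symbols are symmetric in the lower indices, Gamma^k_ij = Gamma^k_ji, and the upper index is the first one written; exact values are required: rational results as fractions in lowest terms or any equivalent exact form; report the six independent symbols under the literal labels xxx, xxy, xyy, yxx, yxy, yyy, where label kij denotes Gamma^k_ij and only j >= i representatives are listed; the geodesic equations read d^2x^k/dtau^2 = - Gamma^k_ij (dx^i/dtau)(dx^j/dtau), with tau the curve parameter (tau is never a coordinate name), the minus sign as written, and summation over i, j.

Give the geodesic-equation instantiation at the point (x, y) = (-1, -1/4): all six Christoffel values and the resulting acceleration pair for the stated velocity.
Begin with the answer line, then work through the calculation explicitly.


Answer: Gamma_xxx = -576/9073, Gamma_xxy = -2304/9073, Gamma_xyy = 2304/9073, Gamma_yxx = -2136/9073, Gamma_yxy = -8544/9073, Gamma_yyy = 8544/9073; accelerations (d^2x/dtau^2, d^2y/dtau^2) = (-16839/9073, -499557/72584)

E = 2, F = 89/24, G = 8497/576 at the point
E_x = -2, E_y = -8, F_x = -185/24, F_y = -65/6, G_x = -89/3, G_y = 89/3
EG - F^2 = 9073/576;  g^inv = (576/9073) * [[8497/576, -89/24], [-89/24, 2]]
first-kind symbols [ij,l] = (1/2)(d_i g_jl + d_j g_il - d_l g_ij): [xx,x] = E_x/2 = -1, [xx,y] = F_x - E_y/2 = -89/24, [xy,x] = E_y/2 = -4, [xy,y] = G_x/2 = -89/6, [yy,x] = F_y - G_x/2 = 4, [yy,y] = G_y/2 = 89/6
Gamma^x_ij = (G*[ij,x] - F*[ij,y])/(EG - F^2), Gamma^y_ij = (E*[ij,y] - F*[ij,x])/(EG - F^2)
Gamma_xxx = -576/9073, Gamma_xxy = -2304/9073, Gamma_xyy = 2304/9073, Gamma_yxx = -2136/9073, Gamma_yxy = -8544/9073, Gamma_yyy = 8544/9073
d^2x/dtau^2 = -(Gamma_xxx*(7/8)^2 + 2*Gamma_xxy*(7/8)*(-2) + Gamma_xyy*(-2)^2) = -16839/9073
d^2y/dtau^2 = -(Gamma_yxx*(7/8)^2 + 2*Gamma_yxy*(7/8)*(-2) + Gamma_yyy*(-2)^2) = -499557/72584


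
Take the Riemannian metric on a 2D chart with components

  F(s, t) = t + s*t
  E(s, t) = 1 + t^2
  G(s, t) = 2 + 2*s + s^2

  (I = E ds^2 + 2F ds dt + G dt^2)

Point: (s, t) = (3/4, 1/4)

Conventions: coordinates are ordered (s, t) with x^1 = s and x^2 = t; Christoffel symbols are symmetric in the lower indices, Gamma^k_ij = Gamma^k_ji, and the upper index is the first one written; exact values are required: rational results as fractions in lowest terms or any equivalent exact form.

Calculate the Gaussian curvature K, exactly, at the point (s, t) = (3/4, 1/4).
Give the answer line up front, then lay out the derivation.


Answer: K = -64/1089

E = 17/16, F = 7/16, G = 65/16, EG - F^2 = 33/8 at the point
E_s = 0, E_t = 1/2, F_s = 1/4, F_t = 7/4, G_s = 7/2, G_t = 0
E_tt = 2, F_st = 1, G_ss = 2
Apply the Brioschi formula K = (det M1 - det M2)/(EG - F^2)^2 over the derivative matrices of E, F, G.
M1 = [[-E_tt/2 + F_st - G_ss/2, E_s/2, F_s - E_t/2], [F_t - G_s/2, E, F], [G_t/2, F, G]] = [[-1, 0, 0], [0, 17/16, 7/16], [0, 7/16, 65/16]]; det M1 = -33/8
M2 = [[0, E_t/2, G_s/2], [E_t/2, E, F], [G_s/2, F, G]] = [[0, 1/4, 7/4], [1/4, 17/16, 7/16], [7/4, 7/16, 65/16]]; det M2 = -25/8
det M1 - det M2 = -1; K = -1 / (33/8)^2 = -64/1089


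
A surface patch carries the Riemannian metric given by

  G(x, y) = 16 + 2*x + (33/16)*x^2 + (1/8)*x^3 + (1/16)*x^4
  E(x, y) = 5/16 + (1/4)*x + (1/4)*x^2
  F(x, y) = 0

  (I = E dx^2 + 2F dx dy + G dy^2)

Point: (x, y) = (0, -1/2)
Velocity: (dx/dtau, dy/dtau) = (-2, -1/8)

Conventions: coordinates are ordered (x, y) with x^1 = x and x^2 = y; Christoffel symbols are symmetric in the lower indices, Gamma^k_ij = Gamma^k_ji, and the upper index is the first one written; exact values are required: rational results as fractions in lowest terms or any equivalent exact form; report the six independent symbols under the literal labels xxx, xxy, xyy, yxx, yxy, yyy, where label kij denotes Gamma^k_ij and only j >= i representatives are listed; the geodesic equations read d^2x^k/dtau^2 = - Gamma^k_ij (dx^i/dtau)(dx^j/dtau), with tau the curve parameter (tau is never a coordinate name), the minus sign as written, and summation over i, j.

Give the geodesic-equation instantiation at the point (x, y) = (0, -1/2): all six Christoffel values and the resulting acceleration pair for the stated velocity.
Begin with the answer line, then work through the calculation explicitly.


Answer: Gamma_xxx = 2/5, Gamma_xxy = 0, Gamma_xyy = -16/5, Gamma_yxx = 0, Gamma_yxy = 1/16, Gamma_yyy = 0; accelerations (d^2x/dtau^2, d^2y/dtau^2) = (-31/20, -1/32)

E = 5/16, F = 0, G = 16 at the point
E_x = 1/4, E_y = 0, F_x = 0, F_y = 0, G_x = 2, G_y = 0
EG - F^2 = 5;  g^inv = (1/5) * [[16, 0], [0, 5/16]]
first-kind symbols [ij,l] = (1/2)(d_i g_jl + d_j g_il - d_l g_ij): [xx,x] = E_x/2 = 1/8, [xx,y] = F_x - E_y/2 = 0, [xy,x] = E_y/2 = 0, [xy,y] = G_x/2 = 1, [yy,x] = F_y - G_x/2 = -1, [yy,y] = G_y/2 = 0
Gamma^x_ij = (G*[ij,x] - F*[ij,y])/(EG - F^2), Gamma^y_ij = (E*[ij,y] - F*[ij,x])/(EG - F^2)
Gamma_xxx = 2/5, Gamma_xxy = 0, Gamma_xyy = -16/5, Gamma_yxx = 0, Gamma_yxy = 1/16, Gamma_yyy = 0
d^2x/dtau^2 = -(Gamma_xxx*(-2)^2 + 2*Gamma_xxy*(-2)*(-1/8) + Gamma_xyy*(-1/8)^2) = -31/20
d^2y/dtau^2 = -(Gamma_yxx*(-2)^2 + 2*Gamma_yxy*(-2)*(-1/8) + Gamma_yyy*(-1/8)^2) = -1/32


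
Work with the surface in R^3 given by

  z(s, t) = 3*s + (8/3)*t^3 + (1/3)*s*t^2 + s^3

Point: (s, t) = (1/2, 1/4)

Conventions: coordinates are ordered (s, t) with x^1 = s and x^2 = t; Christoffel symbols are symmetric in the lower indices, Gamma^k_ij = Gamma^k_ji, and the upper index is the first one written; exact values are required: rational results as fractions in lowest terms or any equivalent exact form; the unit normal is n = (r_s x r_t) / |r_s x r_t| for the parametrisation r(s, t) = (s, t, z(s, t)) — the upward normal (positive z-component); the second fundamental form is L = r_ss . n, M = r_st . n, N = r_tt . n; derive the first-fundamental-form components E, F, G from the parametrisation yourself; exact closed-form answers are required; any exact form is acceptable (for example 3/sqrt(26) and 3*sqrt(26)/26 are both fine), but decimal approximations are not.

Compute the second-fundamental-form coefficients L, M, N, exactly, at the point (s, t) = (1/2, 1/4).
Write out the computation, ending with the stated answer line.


z_s = 181/48, z_t = 7/12, z_ss = 3, z_st = 1/6, z_tt = 13/3
E = 35065/2304, F = 1267/576, G = 193/144; answer radicand W^2 = 35849/2304
unnormalised second-form numerators: l = 3, m = 1/6, n = 13/3; L = l/sqrt(35849/2304), and similarly M = m/sqrt(W^2), N = n/sqrt(W^2)

Answer: L = 144*sqrt(35849)/35849, M = 8*sqrt(35849)/35849, N = 208*sqrt(35849)/35849


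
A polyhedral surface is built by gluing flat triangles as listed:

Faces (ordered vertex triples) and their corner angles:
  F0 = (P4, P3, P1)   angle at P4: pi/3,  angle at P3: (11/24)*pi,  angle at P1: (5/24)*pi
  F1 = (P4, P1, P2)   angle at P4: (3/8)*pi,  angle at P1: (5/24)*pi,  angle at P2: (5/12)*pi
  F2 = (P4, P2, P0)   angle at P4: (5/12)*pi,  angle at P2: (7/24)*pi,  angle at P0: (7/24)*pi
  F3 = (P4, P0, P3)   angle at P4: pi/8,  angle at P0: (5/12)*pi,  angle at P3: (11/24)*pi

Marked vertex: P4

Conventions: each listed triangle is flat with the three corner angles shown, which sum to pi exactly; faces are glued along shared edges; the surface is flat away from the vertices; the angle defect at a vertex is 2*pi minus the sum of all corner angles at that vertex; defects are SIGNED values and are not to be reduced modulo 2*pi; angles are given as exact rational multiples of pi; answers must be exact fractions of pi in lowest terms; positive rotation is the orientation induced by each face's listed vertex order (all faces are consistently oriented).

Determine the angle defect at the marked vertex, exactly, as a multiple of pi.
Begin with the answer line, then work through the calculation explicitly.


Answer: defect(P4) = (3/4)*pi

Sum of corner angles at P4: (5/4)*pi
defect = 2*pi - (5/4)*pi


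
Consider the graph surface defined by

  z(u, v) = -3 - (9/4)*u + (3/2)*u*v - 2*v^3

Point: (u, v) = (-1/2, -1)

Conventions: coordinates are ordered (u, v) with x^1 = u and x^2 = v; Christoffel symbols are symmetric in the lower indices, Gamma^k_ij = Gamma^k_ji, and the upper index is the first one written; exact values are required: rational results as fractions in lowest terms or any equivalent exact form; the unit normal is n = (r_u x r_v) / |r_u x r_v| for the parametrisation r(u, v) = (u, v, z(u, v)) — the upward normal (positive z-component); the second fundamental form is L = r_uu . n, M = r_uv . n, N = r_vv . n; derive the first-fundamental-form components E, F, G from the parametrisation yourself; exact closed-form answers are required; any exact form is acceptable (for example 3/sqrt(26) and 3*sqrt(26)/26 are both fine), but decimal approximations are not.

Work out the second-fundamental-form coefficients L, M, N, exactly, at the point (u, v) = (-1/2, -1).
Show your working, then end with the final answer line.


z_u = -15/4, z_v = -27/4, z_uu = 0, z_uv = 3/2, z_vv = 12
E = 241/16, F = 405/16, G = 745/16; answer radicand W^2 = 485/8
unnormalised second-form numerators: l = 0, m = 3/2, n = 12; L = l/sqrt(485/8), and similarly M = m/sqrt(W^2), N = n/sqrt(W^2)

Answer: L = 0, M = 3*sqrt(970)/485, N = 24*sqrt(970)/485


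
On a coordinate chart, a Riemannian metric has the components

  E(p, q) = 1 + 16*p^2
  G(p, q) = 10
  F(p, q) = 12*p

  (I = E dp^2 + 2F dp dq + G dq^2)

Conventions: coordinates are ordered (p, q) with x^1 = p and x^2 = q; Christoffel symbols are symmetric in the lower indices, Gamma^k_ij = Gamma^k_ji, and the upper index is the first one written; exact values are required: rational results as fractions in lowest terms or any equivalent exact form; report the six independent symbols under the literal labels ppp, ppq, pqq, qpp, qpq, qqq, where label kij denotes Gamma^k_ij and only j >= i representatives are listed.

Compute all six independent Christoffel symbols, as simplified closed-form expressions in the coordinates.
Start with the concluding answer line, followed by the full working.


Answer: Gamma_ppp = 8*p/(8*p^2 + 5), Gamma_ppq = 0, Gamma_pqq = 0, Gamma_qpp = 6/(8*p^2 + 5), Gamma_qpq = 0, Gamma_qqq = 0

E = 1 + 16*p^2; F = 12*p; G = 10
Gamma^k_ij = (1/2) g^{kl} (d_i g_jl + d_j g_il - d_l g_ij), with g^inv = (1/(EG-F^2)) [[G, -F], [-F, E]]
first partials: E_p = 32*p, E_q = 0, F_p = 12, F_q = 0, G_p = 0, G_q = 0
D = EG - F^2 = 10 + 16*p^2
expanded: Gamma^p_pp = (G E_p - 2F F_p + F E_q)/(2D), Gamma^p_pq = (G E_q - F G_p)/(2D), Gamma^p_qq = (2G F_q - G G_p - F G_q)/(2D), Gamma^q_pp = (2E F_p - E E_q - F E_p)/(2D), Gamma^q_pq = (E G_p - F E_q)/(2D), Gamma^q_qq = (E G_q - 2F F_q + F G_p)/(2D); substitute and cancel common factors


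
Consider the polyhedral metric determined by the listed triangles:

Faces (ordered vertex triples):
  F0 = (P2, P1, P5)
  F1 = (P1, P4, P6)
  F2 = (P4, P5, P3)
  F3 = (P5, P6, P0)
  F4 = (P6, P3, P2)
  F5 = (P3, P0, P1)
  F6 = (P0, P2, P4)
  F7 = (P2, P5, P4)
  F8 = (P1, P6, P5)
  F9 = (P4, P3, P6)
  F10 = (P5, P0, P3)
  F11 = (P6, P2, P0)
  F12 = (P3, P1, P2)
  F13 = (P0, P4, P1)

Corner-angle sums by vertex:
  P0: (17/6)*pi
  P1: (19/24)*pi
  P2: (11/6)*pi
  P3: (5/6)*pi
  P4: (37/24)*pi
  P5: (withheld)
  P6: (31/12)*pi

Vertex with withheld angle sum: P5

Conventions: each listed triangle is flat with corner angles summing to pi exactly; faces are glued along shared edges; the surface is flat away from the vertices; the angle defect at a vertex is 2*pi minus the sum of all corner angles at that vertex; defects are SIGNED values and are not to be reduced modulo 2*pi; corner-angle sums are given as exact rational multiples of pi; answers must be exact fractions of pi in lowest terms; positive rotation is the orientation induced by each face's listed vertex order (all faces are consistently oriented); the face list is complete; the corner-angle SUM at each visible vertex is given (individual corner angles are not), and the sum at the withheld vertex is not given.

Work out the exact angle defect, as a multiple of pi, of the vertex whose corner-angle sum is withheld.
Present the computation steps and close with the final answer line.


V = 7, E = 21, F = 14; chi = V - E + F = 0
Gauss-Bonnet: total defect = 2*pi*chi = 0; visible defects sum to (19/12)*pi

Answer: defect(P5) = (-19/12)*pi


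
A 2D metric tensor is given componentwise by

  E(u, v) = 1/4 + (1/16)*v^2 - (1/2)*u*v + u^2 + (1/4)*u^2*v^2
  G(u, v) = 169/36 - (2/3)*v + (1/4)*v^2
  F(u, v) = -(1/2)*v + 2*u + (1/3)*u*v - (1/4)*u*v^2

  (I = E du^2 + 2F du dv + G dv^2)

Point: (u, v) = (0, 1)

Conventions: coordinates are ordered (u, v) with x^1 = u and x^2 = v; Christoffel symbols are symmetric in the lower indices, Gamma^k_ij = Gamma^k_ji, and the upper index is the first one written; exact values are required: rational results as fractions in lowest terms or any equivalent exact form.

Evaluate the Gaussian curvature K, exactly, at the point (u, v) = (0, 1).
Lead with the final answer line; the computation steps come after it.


Answer: K = -18219/97969

E = 5/16, F = -1/2, G = 77/18, EG - F^2 = 313/288 at the point
E_u = -1/2, E_v = 1/8, F_u = 25/12, F_v = -1/2, G_u = 0, G_v = -1/6
E_vv = 1/8, F_uv = -1/6, G_uu = 0
The intrinsic route: Brioschi's K = (det M1 - det M2)/(EG - F^2)^2.
M1 = [[-E_vv/2 + F_uv - G_uu/2, E_u/2, F_u - E_v/2], [F_v - G_u/2, E, F], [G_v/2, F, G]] = [[-11/48, -1/4, 97/48], [-1/2, 5/16, -1/2], [-1/12, -1/2, 77/18]]; det M1 = -6535/27648
M2 = [[0, E_v/2, G_u/2], [E_v/2, E, F], [G_u/2, F, G]] = [[0, 1/16, 0], [1/16, 5/16, -1/2], [0, -1/2, 77/18]]; det M2 = -77/4608
det M1 - det M2 = -6073/27648; K = -6073/27648 / (313/288)^2 = -18219/97969


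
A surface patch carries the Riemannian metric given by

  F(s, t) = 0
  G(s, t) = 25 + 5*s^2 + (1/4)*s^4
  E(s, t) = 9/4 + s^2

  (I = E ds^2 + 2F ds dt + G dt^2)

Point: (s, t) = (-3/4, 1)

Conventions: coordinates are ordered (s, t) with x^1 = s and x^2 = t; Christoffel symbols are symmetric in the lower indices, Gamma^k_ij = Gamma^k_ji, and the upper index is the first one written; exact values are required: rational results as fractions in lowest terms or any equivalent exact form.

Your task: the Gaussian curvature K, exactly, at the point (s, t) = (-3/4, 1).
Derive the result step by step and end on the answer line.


E = 45/16, F = 0, G = 28561/1024, EG - F^2 = 1285245/16384 at the point
E_s = -3/2, E_t = 0, F_s = 0, F_t = 0, G_s = -507/64, G_t = 0
E_tt = 0, F_st = 0, G_ss = 187/16
The intrinsic route: Brioschi's K = (det M1 - det M2)/(EG - F^2)^2.
M1 = [[-E_tt/2 + F_st - G_ss/2, E_s/2, F_s - E_t/2], [F_t - G_s/2, E, F], [G_t/2, F, G]] = [[-187/32, -3/4, 0], [507/128, 45/16, 0], [0, 0, 28561/1024]]; det M1 = -98449767/262144
M2 = [[0, E_t/2, G_s/2], [E_t/2, E, F], [G_s/2, F, G]] = [[0, 0, -507/128], [0, 45/16, 0], [-507/128, 0, 28561/1024]]; det M2 = -11567205/262144
det M1 - det M2 = -43441281/131072; K = -43441281/131072 / (1285245/16384)^2 = -2048/38025

Answer: K = -2048/38025


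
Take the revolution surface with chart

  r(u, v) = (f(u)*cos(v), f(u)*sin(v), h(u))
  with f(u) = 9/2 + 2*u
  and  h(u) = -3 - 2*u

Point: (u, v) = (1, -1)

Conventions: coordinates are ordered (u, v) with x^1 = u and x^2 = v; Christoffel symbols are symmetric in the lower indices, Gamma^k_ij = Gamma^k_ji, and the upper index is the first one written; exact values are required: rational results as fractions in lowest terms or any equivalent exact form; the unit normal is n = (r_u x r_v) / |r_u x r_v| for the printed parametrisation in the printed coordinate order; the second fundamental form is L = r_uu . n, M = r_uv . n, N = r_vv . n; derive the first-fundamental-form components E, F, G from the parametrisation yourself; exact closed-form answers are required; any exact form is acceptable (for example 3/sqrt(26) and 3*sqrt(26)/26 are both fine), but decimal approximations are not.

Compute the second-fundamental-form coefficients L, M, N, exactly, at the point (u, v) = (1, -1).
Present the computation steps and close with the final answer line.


f = 13/2, f' = 2, f'' = 0, h' = -2, h'' = 0
E = 8, F = 0, G = 169/4; answer radicand W^2 = 8
unnormalised second-form numerators: l = 0, m = 0, n = -13; L = l/sqrt(8), and similarly M = m/sqrt(W^2), N = n/sqrt(W^2)

Answer: L = 0, M = 0, N = -13*sqrt(2)/4


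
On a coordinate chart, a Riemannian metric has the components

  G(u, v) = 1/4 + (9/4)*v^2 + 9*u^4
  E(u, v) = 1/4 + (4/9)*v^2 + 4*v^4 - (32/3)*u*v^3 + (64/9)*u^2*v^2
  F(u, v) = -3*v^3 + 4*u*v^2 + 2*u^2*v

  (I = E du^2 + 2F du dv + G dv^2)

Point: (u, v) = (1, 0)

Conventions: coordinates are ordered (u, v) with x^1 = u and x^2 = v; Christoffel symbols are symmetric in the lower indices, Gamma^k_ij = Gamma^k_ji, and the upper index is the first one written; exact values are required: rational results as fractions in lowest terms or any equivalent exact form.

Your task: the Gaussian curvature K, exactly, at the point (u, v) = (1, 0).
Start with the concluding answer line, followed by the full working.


Answer: K = -120032/12321

E = 1/4, F = 0, G = 37/4, EG - F^2 = 37/16 at the point
E_u = 0, E_v = 0, F_u = 0, F_v = 2, G_u = 36, G_v = 0
E_vv = 136/9, F_uv = 4, G_uu = 108
By Brioschi, K is (det M1 - det M2) divided by (EG - F^2) squared.
M1 = [[-E_vv/2 + F_uv - G_uu/2, E_u/2, F_u - E_v/2], [F_v - G_u/2, E, F], [G_v/2, F, G]] = [[-518/9, 0, 0], [-16, 1/4, 0], [0, 0, 37/4]]; det M1 = -9583/72
M2 = [[0, E_v/2, G_u/2], [E_v/2, E, F], [G_u/2, F, G]] = [[0, 0, 18], [0, 1/4, 0], [18, 0, 37/4]]; det M2 = -81
det M1 - det M2 = -3751/72; K = -3751/72 / (37/16)^2 = -120032/12321


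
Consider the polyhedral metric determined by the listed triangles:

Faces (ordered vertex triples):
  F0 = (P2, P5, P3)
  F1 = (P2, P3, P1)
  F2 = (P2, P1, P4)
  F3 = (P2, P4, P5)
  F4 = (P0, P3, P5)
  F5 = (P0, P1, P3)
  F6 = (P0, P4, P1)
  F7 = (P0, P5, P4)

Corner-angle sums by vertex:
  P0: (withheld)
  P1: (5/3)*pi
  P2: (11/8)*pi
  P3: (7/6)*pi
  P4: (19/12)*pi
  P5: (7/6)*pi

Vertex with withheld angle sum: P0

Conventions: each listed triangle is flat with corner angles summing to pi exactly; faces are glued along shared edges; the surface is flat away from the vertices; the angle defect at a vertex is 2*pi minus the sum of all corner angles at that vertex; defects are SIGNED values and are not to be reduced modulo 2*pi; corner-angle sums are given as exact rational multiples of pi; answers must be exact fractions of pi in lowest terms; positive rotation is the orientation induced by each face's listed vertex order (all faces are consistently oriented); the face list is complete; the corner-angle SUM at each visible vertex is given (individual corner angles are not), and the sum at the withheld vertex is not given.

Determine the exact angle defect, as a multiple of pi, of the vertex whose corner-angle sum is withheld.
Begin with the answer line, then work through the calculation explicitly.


Answer: defect(P0) = (23/24)*pi

V = 6, E = 12, F = 8; chi = V - E + F = 2
Gauss-Bonnet: total defect = 2*pi*chi = 4*pi; visible defects sum to (73/24)*pi


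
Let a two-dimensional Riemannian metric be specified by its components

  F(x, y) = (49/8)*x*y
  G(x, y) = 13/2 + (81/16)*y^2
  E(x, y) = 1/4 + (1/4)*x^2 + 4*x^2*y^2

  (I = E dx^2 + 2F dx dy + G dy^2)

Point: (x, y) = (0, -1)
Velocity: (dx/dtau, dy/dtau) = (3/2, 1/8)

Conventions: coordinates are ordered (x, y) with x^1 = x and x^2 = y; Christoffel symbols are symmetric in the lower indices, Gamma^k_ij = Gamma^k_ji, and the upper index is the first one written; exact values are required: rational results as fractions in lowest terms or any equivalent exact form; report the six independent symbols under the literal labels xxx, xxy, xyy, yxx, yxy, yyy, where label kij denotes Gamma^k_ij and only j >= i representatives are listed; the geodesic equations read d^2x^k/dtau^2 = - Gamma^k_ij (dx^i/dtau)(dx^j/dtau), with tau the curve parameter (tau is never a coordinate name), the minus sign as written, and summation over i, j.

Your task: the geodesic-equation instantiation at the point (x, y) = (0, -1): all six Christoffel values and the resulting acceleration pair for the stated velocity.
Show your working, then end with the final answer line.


E = 1/4, F = 0, G = 185/16 at the point
E_x = 0, E_y = 0, F_x = -49/8, F_y = 0, G_x = 0, G_y = -81/8
EG - F^2 = 185/64;  g^inv = (64/185) * [[185/16, 0], [0, 1/4]]
first-kind symbols [ij,l] = (1/2)(d_i g_jl + d_j g_il - d_l g_ij): [xx,x] = E_x/2 = 0, [xx,y] = F_x - E_y/2 = -49/8, [xy,x] = E_y/2 = 0, [xy,y] = G_x/2 = 0, [yy,x] = F_y - G_x/2 = 0, [yy,y] = G_y/2 = -81/16
Gamma^x_ij = (G*[ij,x] - F*[ij,y])/(EG - F^2), Gamma^y_ij = (E*[ij,y] - F*[ij,x])/(EG - F^2)
Gamma_xxx = 0, Gamma_xxy = 0, Gamma_xyy = 0, Gamma_yxx = -98/185, Gamma_yxy = 0, Gamma_yyy = -81/185
d^2x/dtau^2 = -(Gamma_xxx*(3/2)^2 + 2*Gamma_xxy*(3/2)*(1/8) + Gamma_xyy*(1/8)^2) = 0
d^2y/dtau^2 = -(Gamma_yxx*(3/2)^2 + 2*Gamma_yxy*(3/2)*(1/8) + Gamma_yyy*(1/8)^2) = 14193/11840

Answer: Gamma_xxx = 0, Gamma_xxy = 0, Gamma_xyy = 0, Gamma_yxx = -98/185, Gamma_yxy = 0, Gamma_yyy = -81/185; accelerations (d^2x/dtau^2, d^2y/dtau^2) = (0, 14193/11840)


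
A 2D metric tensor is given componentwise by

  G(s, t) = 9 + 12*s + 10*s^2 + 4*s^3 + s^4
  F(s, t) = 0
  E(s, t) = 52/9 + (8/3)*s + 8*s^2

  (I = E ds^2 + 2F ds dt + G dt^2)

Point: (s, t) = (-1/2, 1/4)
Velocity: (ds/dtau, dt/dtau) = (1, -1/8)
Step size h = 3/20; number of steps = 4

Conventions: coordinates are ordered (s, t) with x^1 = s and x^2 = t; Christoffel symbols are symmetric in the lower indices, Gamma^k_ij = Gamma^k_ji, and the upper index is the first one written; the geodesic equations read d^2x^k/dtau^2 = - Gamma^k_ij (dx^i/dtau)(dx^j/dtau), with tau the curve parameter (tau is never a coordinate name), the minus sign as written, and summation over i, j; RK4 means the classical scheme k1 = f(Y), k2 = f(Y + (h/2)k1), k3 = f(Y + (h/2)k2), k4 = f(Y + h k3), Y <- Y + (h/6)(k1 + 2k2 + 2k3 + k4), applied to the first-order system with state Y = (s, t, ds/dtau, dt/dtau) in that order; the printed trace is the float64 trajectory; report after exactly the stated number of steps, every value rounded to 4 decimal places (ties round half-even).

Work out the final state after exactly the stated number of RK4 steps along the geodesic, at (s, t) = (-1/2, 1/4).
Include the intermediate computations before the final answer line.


f(Y) = (ds/dtau, dt/dtau, -Gamma^s_ij Y'^i Y'^j, -Gamma^t_ij Y'^i Y'^j) with the Gammas evaluated at the stage position; h = 0.150000; intermediate values shown to 6 dp
step 0: s = -0.5000, t = 0.2500, ds/dtau = 1.0000, dt/dtau = -0.1250
step 1:
  k1: at (s, t) = (-0.500000, 0.250000), (ds/dtau, dt/dtau) = (1.000000, -0.125000); Gamma_sss = -0.413793, Gamma_sst = 0.000000, Gamma_stt = -0.349138, Gamma_tss = 0.000000, Gamma_tst = 0.444444, Gamma_ttt = 0.000000; k1 = (1.000000, -0.125000, 0.419248, 0.111111)
  k2: at (s, t) = (-0.425000, 0.240625), (ds/dtau, dt/dtau) = (1.031444, -0.116667); Gamma_sss = -0.339385, Gamma_sst = 0.000000, Gamma_stt = -0.440142, Gamma_tss = 0.000000, Gamma_tst = 0.493430, Gamma_ttt = 0.000000; k2 = (1.031444, -0.116667, 0.367054, 0.118754)
  k3: at (s, t) = (-0.422642, 0.241250), (ds/dtau, dt/dtau) = (1.027529, -0.116093); Gamma_sss = -0.336824, Gamma_sst = 0.000000, Gamma_stt = -0.443168, Gamma_tss = 0.000000, Gamma_tst = 0.494877, Gamma_ttt = 0.000000; k3 = (1.027529, -0.116093, 0.361597, 0.118067)
  k4: at (s, t) = (-0.345871, 0.232586), (ds/dtau, dt/dtau) = (1.054239, -0.107290); Gamma_sss = -0.246648, Gamma_sst = 0.000000, Gamma_stt = -0.546464, Gamma_tss = 0.000000, Gamma_tst = 0.538847, Gamma_ttt = 0.000000; k4 = (1.054239, -0.107290, 0.280420, 0.121897)
  Y <- Y + (h/6)(k1 + 2k2 + 2k3 + k4): s = -0.3457, t = 0.2326, ds/dtau = 1.0539, dt/dtau = -0.1073
step 2:
  k1: at (s, t) = (-0.345695, 0.232555), (ds/dtau, dt/dtau) = (1.053924, -0.107334); Gamma_sss = -0.246428, Gamma_sst = 0.000000, Gamma_stt = -0.546709, Gamma_tss = 0.000000, Gamma_tst = 0.538940, Gamma_ttt = 0.000000; k1 = (1.053924, -0.107334, 0.280020, 0.121932)
  k2: at (s, t) = (-0.266651, 0.224505), (ds/dtau, dt/dtau) = (1.074926, -0.098189); Gamma_sss = -0.141934, Gamma_sst = 0.000000, Gamma_stt = -0.660486, Gamma_tss = 0.000000, Gamma_tst = 0.577941, Gamma_ttt = 0.000000; k2 = (1.074926, -0.098189, 0.170368, 0.121998)
  k3: at (s, t) = (-0.265076, 0.225191), (ds/dtau, dt/dtau) = (1.066702, -0.098184); Gamma_sss = -0.139760, Gamma_sst = 0.000000, Gamma_stt = -0.662801, Gamma_tss = 0.000000, Gamma_tst = 0.578655, Gamma_ttt = 0.000000; k3 = (1.066702, -0.098184, 0.165416, 0.121208)
  k4: at (s, t) = (-0.185690, 0.217827), (ds/dtau, dt/dtau) = (1.078737, -0.089152); Gamma_sss = -0.027379, Gamma_sst = 0.000000, Gamma_stt = -0.780285, Gamma_tss = 0.000000, Gamma_tst = 0.611550, Gamma_ttt = 0.000000; k4 = (1.078737, -0.089152, 0.038063, 0.117628)
  Y <- Y + (h/6)(k1 + 2k2 + 2k3 + k4): s = -0.1853, t = 0.2178, ds/dtau = 1.0787, dt/dtau = -0.0892
step 3:
  k1: at (s, t) = (-0.185297, 0.217824), (ds/dtau, dt/dtau) = (1.078666, -0.089184); Gamma_sss = -0.026815, Gamma_sst = 0.000000, Gamma_stt = -0.780866, Gamma_tss = 0.000000, Gamma_tst = 0.611698, Gamma_ttt = 0.000000; k1 = (1.078666, -0.089184, 0.037411, 0.117691)
  k2: at (s, t) = (-0.104398, 0.211135), (ds/dtau, dt/dtau) = (1.081471, -0.080358); Gamma_sss = 0.089170, Gamma_sst = 0.000000, Gamma_stt = -0.898429, Gamma_tss = 0.000000, Gamma_tst = 0.639236, Gamma_ttt = 0.000000; k2 = (1.081471, -0.080358, -0.098490, 0.111105)
  k3: at (s, t) = (-0.104187, 0.211797), (ds/dtau, dt/dtau) = (1.071279, -0.080852); Gamma_sss = 0.089468, Gamma_sst = 0.000000, Gamma_stt = -0.898727, Gamma_tss = 0.000000, Gamma_tst = 0.639300, Gamma_ttt = 0.000000; k3 = (1.071279, -0.080852, -0.096802, 0.110745)
  k4: at (s, t) = (-0.024606, 0.205696), (ds/dtau, dt/dtau) = (1.064145, -0.072573); Gamma_sss = 0.198791, Gamma_sst = 0.000000, Gamma_stt = -1.007091, Gamma_tss = 0.000000, Gamma_tst = 0.660972, Gamma_ttt = 0.000000; k4 = (1.064145, -0.072573, -0.219808, 0.102091)
  Y <- Y + (h/6)(k1 + 2k2 + 2k3 + k4): s = -0.0241, t = 0.2057, ds/dtau = 1.0643, dt/dtau = -0.0726
step 4:
  k1: at (s, t) = (-0.024090, 0.205720), (ds/dtau, dt/dtau) = (1.064341, -0.072597); Gamma_sss = 0.199472, Gamma_sst = 0.000000, Gamma_stt = -1.007760, Gamma_tss = 0.000000, Gamma_tst = 0.661096, Gamma_ttt = 0.000000; k1 = (1.064341, -0.072597, -0.220655, 0.102164)
  k2: at (s, t) = (0.055736, 0.200275), (ds/dtau, dt/dtau) = (1.047792, -0.064935); Gamma_sss = 0.298965, Gamma_sst = 0.000000, Gamma_stt = -1.105034, Gamma_tss = 0.000000, Gamma_tst = 0.677932, Gamma_ttt = 0.000000; k2 = (1.047792, -0.064935, -0.323565, 0.092251)
  k3: at (s, t) = (0.054495, 0.200849), (ds/dtau, dt/dtau) = (1.040074, -0.065679); Gamma_sss = 0.297517, Gamma_sst = 0.000000, Gamma_stt = -1.103624, Gamma_tss = 0.000000, Gamma_tst = 0.677705, Gamma_ttt = 0.000000; k3 = (1.040074, -0.065679, -0.317079, 0.092589)
  k4: at (s, t) = (0.131921, 0.195868), (ds/dtau, dt/dtau) = (1.016779, -0.058709); Gamma_sss = 0.381047, Gamma_sst = 0.000000, Gamma_stt = -1.184953, Gamma_tss = 0.000000, Gamma_tst = 0.689934, Gamma_ttt = 0.000000; k4 = (1.016779, -0.058709, -0.389857, 0.082370)
  Y <- Y + (h/6)(k1 + 2k2 + 2k3 + k4): s = 0.1323, t = 0.1959, ds/dtau = 1.0170, dt/dtau = -0.0587

Answer: s = 0.1323, t = 0.1959, ds/dtau = 1.0170, dt/dtau = -0.0587
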